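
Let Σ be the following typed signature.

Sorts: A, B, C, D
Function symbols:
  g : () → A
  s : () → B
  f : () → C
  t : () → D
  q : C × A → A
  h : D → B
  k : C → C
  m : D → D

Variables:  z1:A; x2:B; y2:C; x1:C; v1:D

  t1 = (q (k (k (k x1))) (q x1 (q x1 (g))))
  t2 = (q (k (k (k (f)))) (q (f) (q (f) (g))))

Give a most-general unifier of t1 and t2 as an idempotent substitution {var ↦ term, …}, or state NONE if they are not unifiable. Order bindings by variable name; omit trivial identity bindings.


{x1 ↦ (f)}


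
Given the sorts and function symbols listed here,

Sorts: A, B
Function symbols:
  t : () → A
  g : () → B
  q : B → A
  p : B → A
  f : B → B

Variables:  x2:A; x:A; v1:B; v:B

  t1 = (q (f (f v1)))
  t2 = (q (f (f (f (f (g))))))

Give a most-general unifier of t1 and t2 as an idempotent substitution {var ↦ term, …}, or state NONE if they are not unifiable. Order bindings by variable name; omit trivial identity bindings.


{v1 ↦ (f (f (g)))}


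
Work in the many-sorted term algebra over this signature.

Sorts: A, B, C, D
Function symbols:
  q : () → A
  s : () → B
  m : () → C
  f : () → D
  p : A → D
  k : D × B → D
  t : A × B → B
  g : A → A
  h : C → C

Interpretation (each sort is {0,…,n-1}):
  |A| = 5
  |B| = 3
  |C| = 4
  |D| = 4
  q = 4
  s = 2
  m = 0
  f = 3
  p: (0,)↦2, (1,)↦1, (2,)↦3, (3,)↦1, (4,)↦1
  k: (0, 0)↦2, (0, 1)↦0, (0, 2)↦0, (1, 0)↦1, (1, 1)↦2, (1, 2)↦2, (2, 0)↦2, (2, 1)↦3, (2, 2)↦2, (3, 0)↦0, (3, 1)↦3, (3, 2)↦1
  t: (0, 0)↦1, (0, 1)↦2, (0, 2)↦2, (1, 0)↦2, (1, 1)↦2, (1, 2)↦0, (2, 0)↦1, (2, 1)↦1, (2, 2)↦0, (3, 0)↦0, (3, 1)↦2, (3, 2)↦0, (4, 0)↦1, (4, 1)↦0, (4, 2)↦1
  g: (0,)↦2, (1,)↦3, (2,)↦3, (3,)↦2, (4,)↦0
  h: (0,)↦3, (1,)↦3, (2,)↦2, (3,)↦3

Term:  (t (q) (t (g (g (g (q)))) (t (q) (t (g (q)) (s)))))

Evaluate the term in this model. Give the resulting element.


  q = 4
  q = 4
  (g (q)) = g(4,) = 0
  (g (g (q))) = g(0,) = 2
  (g (g (g (q)))) = g(2,) = 3
  q = 4
  q = 4
  (g (q)) = g(4,) = 0
  s = 2
  (t (g (q)) (s)) = t(0, 2) = 2
  (t (q) (t (g (q)) (s))) = t(4, 2) = 1
  (t (g (g (g (q)))) (t (q) (t (g (q)) (s)))) = t(3, 1) = 2
  (t (q) (t (g (g (g (q)))) (t (q) (t (g (q)) (s))))) = t(4, 2) = 1

value = 1


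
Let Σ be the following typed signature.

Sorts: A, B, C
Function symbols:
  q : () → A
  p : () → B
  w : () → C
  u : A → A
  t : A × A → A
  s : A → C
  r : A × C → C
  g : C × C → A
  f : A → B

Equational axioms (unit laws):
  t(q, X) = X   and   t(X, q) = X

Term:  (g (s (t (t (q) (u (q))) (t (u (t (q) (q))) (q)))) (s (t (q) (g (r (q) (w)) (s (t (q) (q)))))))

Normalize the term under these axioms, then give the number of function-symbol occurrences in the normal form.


size = 14

1. (g (s (t (t (q) (u (q))) (t (u (t (q) (q))) (q)))) (s (t (q) (g (r (q) (w)) (s (t (q) (q)))))))  →  (g (s (t (u (q)) (t (u (t (q) (q))) (q)))) (s (t (q) (g (r (q) (w)) (s (t (q) (q)))))))
2. (g (s (t (u (q)) (t (u (t (q) (q))) (q)))) (s (t (q) (g (r (q) (w)) (s (t (q) (q)))))))  →  (g (s (t (u (q)) (u (t (q) (q))))) (s (t (q) (g (r (q) (w)) (s (t (q) (q)))))))
3. (g (s (t (u (q)) (u (t (q) (q))))) (s (t (q) (g (r (q) (w)) (s (t (q) (q)))))))  →  (g (s (t (u (q)) (u (q)))) (s (t (q) (g (r (q) (w)) (s (t (q) (q)))))))
4. (g (s (t (u (q)) (u (q)))) (s (t (q) (g (r (q) (w)) (s (t (q) (q)))))))  →  (g (s (t (u (q)) (u (q)))) (s (g (r (q) (w)) (s (t (q) (q))))))
5. (g (s (t (u (q)) (u (q)))) (s (g (r (q) (w)) (s (t (q) (q))))))  →  (g (s (t (u (q)) (u (q)))) (s (g (r (q) (w)) (s (q)))))
normal form: (g (s (t (u (q)) (u (q)))) (s (g (r (q) (w)) (s (q)))))


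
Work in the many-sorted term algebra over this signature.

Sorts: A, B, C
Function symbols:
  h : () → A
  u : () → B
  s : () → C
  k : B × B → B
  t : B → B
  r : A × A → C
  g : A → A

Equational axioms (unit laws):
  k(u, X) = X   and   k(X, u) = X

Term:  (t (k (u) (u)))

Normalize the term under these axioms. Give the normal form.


normal form = (t (u))

1. (t (k (u) (u)))  →  (t (u))


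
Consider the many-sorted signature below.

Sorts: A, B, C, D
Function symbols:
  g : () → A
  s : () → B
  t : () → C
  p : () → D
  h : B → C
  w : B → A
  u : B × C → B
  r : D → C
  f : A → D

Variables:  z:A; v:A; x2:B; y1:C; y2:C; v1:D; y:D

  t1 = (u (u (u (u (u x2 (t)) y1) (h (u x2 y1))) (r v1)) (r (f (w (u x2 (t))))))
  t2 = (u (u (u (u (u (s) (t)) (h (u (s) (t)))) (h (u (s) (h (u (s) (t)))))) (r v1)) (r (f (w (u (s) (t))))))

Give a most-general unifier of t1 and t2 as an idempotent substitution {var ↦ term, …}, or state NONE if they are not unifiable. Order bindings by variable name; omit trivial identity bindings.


{x2 ↦ (s), y1 ↦ (h (u (s) (t)))}


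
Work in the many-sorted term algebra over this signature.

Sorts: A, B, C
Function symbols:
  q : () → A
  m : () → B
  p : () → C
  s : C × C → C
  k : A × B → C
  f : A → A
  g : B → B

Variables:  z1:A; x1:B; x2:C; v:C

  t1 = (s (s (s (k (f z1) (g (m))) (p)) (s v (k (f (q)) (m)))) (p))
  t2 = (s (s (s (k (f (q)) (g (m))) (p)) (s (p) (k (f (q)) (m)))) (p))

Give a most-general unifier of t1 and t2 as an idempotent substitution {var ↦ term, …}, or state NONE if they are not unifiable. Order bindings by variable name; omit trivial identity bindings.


{v ↦ (p), z1 ↦ (q)}


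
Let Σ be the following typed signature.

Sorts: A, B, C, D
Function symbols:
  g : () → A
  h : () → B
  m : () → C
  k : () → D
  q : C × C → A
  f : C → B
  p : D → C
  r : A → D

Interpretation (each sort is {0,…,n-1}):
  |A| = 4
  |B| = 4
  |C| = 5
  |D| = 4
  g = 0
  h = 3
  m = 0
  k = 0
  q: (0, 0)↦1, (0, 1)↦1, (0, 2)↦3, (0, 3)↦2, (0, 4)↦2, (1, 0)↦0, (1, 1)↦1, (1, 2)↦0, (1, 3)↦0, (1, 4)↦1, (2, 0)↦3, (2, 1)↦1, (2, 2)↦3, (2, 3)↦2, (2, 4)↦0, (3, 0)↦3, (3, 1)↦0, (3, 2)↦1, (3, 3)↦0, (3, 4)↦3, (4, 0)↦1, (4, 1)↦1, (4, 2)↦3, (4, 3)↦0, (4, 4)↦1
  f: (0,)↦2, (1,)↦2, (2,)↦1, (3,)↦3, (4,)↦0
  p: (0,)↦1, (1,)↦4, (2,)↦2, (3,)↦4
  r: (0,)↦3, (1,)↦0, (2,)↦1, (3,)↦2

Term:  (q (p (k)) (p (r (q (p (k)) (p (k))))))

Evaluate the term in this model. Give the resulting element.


value = 1

  k = 0
  (p (k)) = p(0,) = 1
  k = 0
  (p (k)) = p(0,) = 1
  k = 0
  (p (k)) = p(0,) = 1
  (q (p (k)) (p (k))) = q(1, 1) = 1
  (r (q (p (k)) (p (k)))) = r(1,) = 0
  (p (r (q (p (k)) (p (k))))) = p(0,) = 1
  (q (p (k)) (p (r (q (p (k)) (p (k)))))) = q(1, 1) = 1


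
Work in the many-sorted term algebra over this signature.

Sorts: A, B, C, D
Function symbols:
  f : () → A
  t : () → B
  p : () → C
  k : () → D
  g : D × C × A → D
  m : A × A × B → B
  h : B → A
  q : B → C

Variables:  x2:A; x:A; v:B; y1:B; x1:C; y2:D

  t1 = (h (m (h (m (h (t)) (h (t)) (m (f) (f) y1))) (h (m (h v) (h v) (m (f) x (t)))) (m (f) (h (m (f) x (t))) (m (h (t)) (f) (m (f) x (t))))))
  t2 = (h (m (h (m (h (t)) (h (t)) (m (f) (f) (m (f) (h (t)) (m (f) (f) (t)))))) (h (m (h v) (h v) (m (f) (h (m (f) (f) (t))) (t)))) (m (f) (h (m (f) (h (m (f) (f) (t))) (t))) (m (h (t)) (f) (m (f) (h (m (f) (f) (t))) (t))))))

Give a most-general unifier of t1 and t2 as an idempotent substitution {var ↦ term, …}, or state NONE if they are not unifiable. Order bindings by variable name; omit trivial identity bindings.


{x ↦ (h (m (f) (f) (t))), y1 ↦ (m (f) (h (t)) (m (f) (f) (t)))}


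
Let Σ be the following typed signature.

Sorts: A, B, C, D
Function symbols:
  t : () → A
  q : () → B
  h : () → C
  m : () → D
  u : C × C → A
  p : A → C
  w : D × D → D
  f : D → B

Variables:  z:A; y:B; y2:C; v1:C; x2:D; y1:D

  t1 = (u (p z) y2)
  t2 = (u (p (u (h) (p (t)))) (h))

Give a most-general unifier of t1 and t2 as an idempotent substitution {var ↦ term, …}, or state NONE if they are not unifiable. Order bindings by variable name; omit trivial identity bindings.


{y2 ↦ (h), z ↦ (u (h) (p (t)))}


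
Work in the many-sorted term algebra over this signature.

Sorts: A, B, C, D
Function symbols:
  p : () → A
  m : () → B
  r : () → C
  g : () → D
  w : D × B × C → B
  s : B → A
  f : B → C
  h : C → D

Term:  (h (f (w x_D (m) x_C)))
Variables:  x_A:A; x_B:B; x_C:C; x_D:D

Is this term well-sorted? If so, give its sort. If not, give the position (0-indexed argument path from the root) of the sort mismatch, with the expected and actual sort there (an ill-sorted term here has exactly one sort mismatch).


well-sorted; sort = D

      x_D : D
      (m) : B
      x_C : C
    (w x_D (m) x_C) : B
  (f (w x_D (m) x_C)) : C
(h (f (w x_D (m) x_C))) : D


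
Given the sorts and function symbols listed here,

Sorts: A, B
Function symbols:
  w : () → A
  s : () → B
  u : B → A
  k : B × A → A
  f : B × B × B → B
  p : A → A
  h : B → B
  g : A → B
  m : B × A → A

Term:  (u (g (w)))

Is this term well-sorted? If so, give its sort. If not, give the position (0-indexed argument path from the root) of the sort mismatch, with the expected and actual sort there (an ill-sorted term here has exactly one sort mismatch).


well-sorted; sort = A

    (w) : A
  (g (w)) : B
(u (g (w))) : A


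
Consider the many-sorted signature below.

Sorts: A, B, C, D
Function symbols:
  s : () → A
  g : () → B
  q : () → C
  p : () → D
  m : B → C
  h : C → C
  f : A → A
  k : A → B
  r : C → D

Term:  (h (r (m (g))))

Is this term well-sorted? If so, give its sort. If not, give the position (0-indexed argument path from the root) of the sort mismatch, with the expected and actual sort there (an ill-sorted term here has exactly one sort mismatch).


      (g) : B
    (m (g)) : C
  (r (m (g))) : D
(h (r (m (g)))) : ✗ arg 0 at [0] has sort D, expected C

ill-sorted at position [0]: expected C, got D


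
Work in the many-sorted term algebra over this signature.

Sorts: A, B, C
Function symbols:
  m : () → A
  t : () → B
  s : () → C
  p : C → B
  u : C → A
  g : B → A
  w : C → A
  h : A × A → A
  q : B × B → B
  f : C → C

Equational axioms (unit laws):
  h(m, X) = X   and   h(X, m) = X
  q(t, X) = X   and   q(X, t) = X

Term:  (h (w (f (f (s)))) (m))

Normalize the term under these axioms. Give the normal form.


1. (h (w (f (f (s)))) (m))  →  (w (f (f (s))))

normal form = (w (f (f (s))))


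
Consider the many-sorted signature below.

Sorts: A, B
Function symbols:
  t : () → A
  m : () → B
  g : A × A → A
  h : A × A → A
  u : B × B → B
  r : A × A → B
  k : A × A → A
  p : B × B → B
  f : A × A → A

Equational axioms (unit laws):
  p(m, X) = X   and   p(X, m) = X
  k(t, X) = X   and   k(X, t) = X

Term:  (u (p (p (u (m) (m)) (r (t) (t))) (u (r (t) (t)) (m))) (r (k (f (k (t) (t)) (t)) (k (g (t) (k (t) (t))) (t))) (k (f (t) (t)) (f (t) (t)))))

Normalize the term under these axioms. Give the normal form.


normal form = (u (p (p (u (m) (m)) (r (t) (t))) (u (r (t) (t)) (m))) (r (k (f (t) (t)) (g (t) (t))) (k (f (t) (t)) (f (t) (t)))))

1. (u (p (p (u (m) (m)) (r (t) (t))) (u (r (t) (t)) (m))) (r (k (f (k (t) (t)) (t)) (k (g (t) (k (t) (t))) (t))) (k (f (t) (t)) (f (t) (t)))))  →  (u (p (p (u (m) (m)) (r (t) (t))) (u (r (t) (t)) (m))) (r (k (f (t) (t)) (k (g (t) (k (t) (t))) (t))) (k (f (t) (t)) (f (t) (t)))))
2. (u (p (p (u (m) (m)) (r (t) (t))) (u (r (t) (t)) (m))) (r (k (f (t) (t)) (k (g (t) (k (t) (t))) (t))) (k (f (t) (t)) (f (t) (t)))))  →  (u (p (p (u (m) (m)) (r (t) (t))) (u (r (t) (t)) (m))) (r (k (f (t) (t)) (g (t) (k (t) (t)))) (k (f (t) (t)) (f (t) (t)))))
3. (u (p (p (u (m) (m)) (r (t) (t))) (u (r (t) (t)) (m))) (r (k (f (t) (t)) (g (t) (k (t) (t)))) (k (f (t) (t)) (f (t) (t)))))  →  (u (p (p (u (m) (m)) (r (t) (t))) (u (r (t) (t)) (m))) (r (k (f (t) (t)) (g (t) (t))) (k (f (t) (t)) (f (t) (t)))))


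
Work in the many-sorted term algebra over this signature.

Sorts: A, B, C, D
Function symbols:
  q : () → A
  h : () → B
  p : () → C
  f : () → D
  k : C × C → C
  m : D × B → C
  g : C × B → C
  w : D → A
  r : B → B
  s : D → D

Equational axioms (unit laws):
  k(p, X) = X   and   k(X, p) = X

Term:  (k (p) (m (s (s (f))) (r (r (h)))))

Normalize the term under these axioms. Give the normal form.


1. (k (p) (m (s (s (f))) (r (r (h)))))  →  (m (s (s (f))) (r (r (h))))

normal form = (m (s (s (f))) (r (r (h))))


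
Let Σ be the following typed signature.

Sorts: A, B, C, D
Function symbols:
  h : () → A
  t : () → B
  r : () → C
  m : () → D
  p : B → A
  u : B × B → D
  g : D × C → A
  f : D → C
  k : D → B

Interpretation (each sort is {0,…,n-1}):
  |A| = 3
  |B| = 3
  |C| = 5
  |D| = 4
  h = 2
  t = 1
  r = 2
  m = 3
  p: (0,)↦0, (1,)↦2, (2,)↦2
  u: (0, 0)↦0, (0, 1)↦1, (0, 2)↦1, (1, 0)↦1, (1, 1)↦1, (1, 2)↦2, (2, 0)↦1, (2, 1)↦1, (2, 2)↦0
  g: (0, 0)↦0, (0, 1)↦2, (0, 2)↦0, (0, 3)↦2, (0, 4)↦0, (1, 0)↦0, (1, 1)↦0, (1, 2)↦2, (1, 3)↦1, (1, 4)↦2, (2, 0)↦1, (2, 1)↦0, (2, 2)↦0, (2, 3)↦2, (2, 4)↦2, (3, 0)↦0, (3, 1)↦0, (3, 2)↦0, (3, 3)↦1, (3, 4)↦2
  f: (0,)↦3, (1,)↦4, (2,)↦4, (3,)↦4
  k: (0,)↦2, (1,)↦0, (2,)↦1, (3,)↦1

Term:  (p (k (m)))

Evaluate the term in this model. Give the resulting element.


value = 2

  m = 3
  (k (m)) = k(3,) = 1
  (p (k (m))) = p(1,) = 2


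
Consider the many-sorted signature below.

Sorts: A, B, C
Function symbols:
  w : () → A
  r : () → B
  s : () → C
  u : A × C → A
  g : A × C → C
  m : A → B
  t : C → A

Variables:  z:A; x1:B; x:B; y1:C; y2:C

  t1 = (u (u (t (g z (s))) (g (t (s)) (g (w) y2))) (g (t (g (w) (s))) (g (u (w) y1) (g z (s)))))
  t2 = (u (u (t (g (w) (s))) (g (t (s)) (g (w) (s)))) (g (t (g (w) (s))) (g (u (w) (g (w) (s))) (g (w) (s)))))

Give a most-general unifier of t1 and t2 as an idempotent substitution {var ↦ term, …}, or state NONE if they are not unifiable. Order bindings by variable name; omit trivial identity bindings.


{y1 ↦ (g (w) (s)), y2 ↦ (s), z ↦ (w)}


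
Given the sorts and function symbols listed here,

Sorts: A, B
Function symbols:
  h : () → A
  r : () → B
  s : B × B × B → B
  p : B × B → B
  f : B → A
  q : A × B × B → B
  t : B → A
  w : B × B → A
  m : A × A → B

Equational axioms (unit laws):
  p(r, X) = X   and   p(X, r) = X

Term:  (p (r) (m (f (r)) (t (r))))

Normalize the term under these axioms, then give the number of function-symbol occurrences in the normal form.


1. (p (r) (m (f (r)) (t (r))))  →  (m (f (r)) (t (r)))
normal form: (m (f (r)) (t (r)))

size = 5


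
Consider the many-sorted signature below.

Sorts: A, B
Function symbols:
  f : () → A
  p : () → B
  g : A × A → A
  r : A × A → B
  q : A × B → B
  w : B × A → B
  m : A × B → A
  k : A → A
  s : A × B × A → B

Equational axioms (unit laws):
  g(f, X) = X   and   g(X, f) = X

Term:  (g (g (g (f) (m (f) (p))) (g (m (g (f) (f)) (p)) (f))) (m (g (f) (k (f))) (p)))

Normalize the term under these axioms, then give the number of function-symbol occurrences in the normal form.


1. (g (g (g (f) (m (f) (p))) (g (m (g (f) (f)) (p)) (f))) (m (g (f) (k (f))) (p)))  →  (g (g (m (f) (p)) (g (m (g (f) (f)) (p)) (f))) (m (g (f) (k (f))) (p)))
2. (g (g (m (f) (p)) (g (m (g (f) (f)) (p)) (f))) (m (g (f) (k (f))) (p)))  →  (g (g (m (f) (p)) (m (g (f) (f)) (p))) (m (g (f) (k (f))) (p)))
3. (g (g (m (f) (p)) (m (g (f) (f)) (p))) (m (g (f) (k (f))) (p)))  →  (g (g (m (f) (p)) (m (f) (p))) (m (g (f) (k (f))) (p)))
4. (g (g (m (f) (p)) (m (f) (p))) (m (g (f) (k (f))) (p)))  →  (g (g (m (f) (p)) (m (f) (p))) (m (k (f)) (p)))
normal form: (g (g (m (f) (p)) (m (f) (p))) (m (k (f)) (p)))

size = 12


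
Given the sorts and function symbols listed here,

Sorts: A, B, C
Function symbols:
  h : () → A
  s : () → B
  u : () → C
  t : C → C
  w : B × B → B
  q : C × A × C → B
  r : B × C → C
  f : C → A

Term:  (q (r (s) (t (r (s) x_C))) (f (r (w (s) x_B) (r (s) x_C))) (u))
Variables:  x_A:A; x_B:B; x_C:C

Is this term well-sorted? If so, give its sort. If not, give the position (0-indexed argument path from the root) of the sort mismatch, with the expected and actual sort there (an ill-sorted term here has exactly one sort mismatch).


    (s) : B
        (s) : B
        x_C : C
      (r (s) x_C) : C
    (t (r (s) x_C)) : C
  (r (s) (t (r (s) x_C))) : C
        (s) : B
        x_B : B
      (w (s) x_B) : B
        (s) : B
        x_C : C
      (r (s) x_C) : C
    (r (w (s) x_B) (r (s) x_C)) : C
  (f (r (w (s) x_B) (r (s) x_C))) : A
  (u) : C
(q (r (s) (t (r (s) x_C))) (f (r (w (s) x_B) (r (s) x_C))) (u)) : B

well-sorted; sort = B


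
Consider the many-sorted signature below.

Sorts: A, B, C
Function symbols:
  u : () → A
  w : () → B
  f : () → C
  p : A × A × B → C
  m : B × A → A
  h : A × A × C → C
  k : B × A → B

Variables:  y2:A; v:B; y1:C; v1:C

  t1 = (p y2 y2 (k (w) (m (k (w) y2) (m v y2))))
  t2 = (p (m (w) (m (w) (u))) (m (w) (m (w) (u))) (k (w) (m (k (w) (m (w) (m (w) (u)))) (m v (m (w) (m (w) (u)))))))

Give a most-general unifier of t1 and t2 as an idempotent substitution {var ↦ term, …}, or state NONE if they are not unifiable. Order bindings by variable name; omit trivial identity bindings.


{y2 ↦ (m (w) (m (w) (u)))}


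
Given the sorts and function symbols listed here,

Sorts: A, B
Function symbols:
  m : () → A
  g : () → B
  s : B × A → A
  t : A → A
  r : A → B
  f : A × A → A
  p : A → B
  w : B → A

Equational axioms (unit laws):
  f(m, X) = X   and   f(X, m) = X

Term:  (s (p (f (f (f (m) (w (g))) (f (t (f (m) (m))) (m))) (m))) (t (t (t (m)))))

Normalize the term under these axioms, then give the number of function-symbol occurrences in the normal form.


1. (s (p (f (f (f (m) (w (g))) (f (t (f (m) (m))) (m))) (m))) (t (t (t (m)))))  →  (s (p (f (f (m) (w (g))) (f (t (f (m) (m))) (m)))) (t (t (t (m)))))
2. (s (p (f (f (m) (w (g))) (f (t (f (m) (m))) (m)))) (t (t (t (m)))))  →  (s (p (f (w (g)) (f (t (f (m) (m))) (m)))) (t (t (t (m)))))
3. (s (p (f (w (g)) (f (t (f (m) (m))) (m)))) (t (t (t (m)))))  →  (s (p (f (w (g)) (t (f (m) (m))))) (t (t (t (m)))))
4. (s (p (f (w (g)) (t (f (m) (m))))) (t (t (t (m)))))  →  (s (p (f (w (g)) (t (m)))) (t (t (t (m)))))
normal form: (s (p (f (w (g)) (t (m)))) (t (t (t (m)))))

size = 11


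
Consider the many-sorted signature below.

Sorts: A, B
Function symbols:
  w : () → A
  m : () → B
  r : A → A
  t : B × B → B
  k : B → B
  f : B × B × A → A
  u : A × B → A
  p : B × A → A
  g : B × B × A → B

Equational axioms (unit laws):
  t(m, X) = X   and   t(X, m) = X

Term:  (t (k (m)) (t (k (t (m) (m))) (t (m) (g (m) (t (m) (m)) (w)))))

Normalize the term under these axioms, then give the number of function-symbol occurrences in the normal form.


size = 10

1. (t (k (m)) (t (k (t (m) (m))) (t (m) (g (m) (t (m) (m)) (w)))))  →  (t (k (m)) (t (k (m)) (t (m) (g (m) (t (m) (m)) (w)))))
2. (t (k (m)) (t (k (m)) (t (m) (g (m) (t (m) (m)) (w)))))  →  (t (k (m)) (t (k (m)) (g (m) (t (m) (m)) (w))))
3. (t (k (m)) (t (k (m)) (g (m) (t (m) (m)) (w))))  →  (t (k (m)) (t (k (m)) (g (m) (m) (w))))
normal form: (t (k (m)) (t (k (m)) (g (m) (m) (w))))


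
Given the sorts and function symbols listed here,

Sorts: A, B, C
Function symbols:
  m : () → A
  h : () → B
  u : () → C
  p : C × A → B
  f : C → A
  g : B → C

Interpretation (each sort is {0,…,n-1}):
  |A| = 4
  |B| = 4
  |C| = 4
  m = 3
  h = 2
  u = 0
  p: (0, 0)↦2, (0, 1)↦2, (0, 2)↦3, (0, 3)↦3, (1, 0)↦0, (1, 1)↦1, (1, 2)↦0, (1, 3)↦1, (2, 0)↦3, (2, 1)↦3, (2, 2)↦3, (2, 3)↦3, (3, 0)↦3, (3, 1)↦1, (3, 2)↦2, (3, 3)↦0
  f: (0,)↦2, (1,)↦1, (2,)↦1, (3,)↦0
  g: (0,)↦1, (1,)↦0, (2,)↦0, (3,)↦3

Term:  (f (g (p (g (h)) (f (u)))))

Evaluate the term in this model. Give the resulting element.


  h = 2
  (g (h)) = g(2,) = 0
  u = 0
  (f (u)) = f(0,) = 2
  (p (g (h)) (f (u))) = p(0, 2) = 3
  (g (p (g (h)) (f (u)))) = g(3,) = 3
  (f (g (p (g (h)) (f (u))))) = f(3,) = 0

value = 0


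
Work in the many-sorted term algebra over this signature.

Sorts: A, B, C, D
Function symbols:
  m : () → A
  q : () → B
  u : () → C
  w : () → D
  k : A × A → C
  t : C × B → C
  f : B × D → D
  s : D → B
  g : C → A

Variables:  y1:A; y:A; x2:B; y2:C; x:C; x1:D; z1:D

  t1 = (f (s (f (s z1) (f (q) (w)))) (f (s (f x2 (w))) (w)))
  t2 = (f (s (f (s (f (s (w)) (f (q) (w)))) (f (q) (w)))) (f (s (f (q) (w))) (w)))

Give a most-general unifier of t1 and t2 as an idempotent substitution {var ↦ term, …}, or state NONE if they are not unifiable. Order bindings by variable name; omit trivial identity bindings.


{x2 ↦ (q), z1 ↦ (f (s (w)) (f (q) (w)))}


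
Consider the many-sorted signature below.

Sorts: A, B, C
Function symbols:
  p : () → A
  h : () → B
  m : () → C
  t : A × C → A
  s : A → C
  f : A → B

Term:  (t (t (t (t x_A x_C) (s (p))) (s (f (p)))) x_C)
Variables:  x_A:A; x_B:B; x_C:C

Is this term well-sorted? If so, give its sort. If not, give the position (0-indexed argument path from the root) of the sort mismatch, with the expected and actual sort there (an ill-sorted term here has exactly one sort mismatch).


ill-sorted at position [0, 1, 0]: expected A, got B

        x_A : A
        x_C : C
      (t x_A x_C) : A
        (p) : A
      (s (p)) : C
    (t (t x_A x_C) (s (p))) : A
        (p) : A
      (f (p)) : B
    (s (f (p))) : ✗ arg 0 at [0, 1, 0] has sort B, expected A
  x_C : C


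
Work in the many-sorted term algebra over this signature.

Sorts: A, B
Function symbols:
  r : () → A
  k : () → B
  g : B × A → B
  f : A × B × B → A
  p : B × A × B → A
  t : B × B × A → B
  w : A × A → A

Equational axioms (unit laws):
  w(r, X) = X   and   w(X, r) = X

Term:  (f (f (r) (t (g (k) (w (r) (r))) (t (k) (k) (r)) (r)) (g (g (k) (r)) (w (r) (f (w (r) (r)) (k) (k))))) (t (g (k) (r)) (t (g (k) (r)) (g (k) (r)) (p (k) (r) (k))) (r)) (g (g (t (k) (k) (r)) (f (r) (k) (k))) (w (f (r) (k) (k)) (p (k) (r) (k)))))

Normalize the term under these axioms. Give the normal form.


1. (f (f (r) (t (g (k) (w (r) (r))) (t (k) (k) (r)) (r)) (g (g (k) (r)) (w (r) (f (w (r) (r)) (k) (k))))) (t (g (k) (r)) (t (g (k) (r)) (g (k) (r)) (p (k) (r) (k))) (r)) (g (g (t (k) (k) (r)) (f (r) (k) (k))) (w (f (r) (k) (k)) (p (k) (r) (k)))))  →  (f (f (r) (t (g (k) (r)) (t (k) (k) (r)) (r)) (g (g (k) (r)) (w (r) (f (w (r) (r)) (k) (k))))) (t (g (k) (r)) (t (g (k) (r)) (g (k) (r)) (p (k) (r) (k))) (r)) (g (g (t (k) (k) (r)) (f (r) (k) (k))) (w (f (r) (k) (k)) (p (k) (r) (k)))))
2. (f (f (r) (t (g (k) (r)) (t (k) (k) (r)) (r)) (g (g (k) (r)) (w (r) (f (w (r) (r)) (k) (k))))) (t (g (k) (r)) (t (g (k) (r)) (g (k) (r)) (p (k) (r) (k))) (r)) (g (g (t (k) (k) (r)) (f (r) (k) (k))) (w (f (r) (k) (k)) (p (k) (r) (k)))))  →  (f (f (r) (t (g (k) (r)) (t (k) (k) (r)) (r)) (g (g (k) (r)) (f (w (r) (r)) (k) (k)))) (t (g (k) (r)) (t (g (k) (r)) (g (k) (r)) (p (k) (r) (k))) (r)) (g (g (t (k) (k) (r)) (f (r) (k) (k))) (w (f (r) (k) (k)) (p (k) (r) (k)))))
3. (f (f (r) (t (g (k) (r)) (t (k) (k) (r)) (r)) (g (g (k) (r)) (f (w (r) (r)) (k) (k)))) (t (g (k) (r)) (t (g (k) (r)) (g (k) (r)) (p (k) (r) (k))) (r)) (g (g (t (k) (k) (r)) (f (r) (k) (k))) (w (f (r) (k) (k)) (p (k) (r) (k)))))  →  (f (f (r) (t (g (k) (r)) (t (k) (k) (r)) (r)) (g (g (k) (r)) (f (r) (k) (k)))) (t (g (k) (r)) (t (g (k) (r)) (g (k) (r)) (p (k) (r) (k))) (r)) (g (g (t (k) (k) (r)) (f (r) (k) (k))) (w (f (r) (k) (k)) (p (k) (r) (k)))))

normal form = (f (f (r) (t (g (k) (r)) (t (k) (k) (r)) (r)) (g (g (k) (r)) (f (r) (k) (k)))) (t (g (k) (r)) (t (g (k) (r)) (g (k) (r)) (p (k) (r) (k))) (r)) (g (g (t (k) (k) (r)) (f (r) (k) (k))) (w (f (r) (k) (k)) (p (k) (r) (k)))))


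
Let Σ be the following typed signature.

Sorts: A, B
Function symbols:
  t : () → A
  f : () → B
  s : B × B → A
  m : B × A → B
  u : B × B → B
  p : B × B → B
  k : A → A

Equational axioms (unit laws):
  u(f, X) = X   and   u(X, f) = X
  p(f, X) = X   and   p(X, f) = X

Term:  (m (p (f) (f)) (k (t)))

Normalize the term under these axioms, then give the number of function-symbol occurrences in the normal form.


size = 4

1. (m (p (f) (f)) (k (t)))  →  (m (f) (k (t)))
normal form: (m (f) (k (t)))


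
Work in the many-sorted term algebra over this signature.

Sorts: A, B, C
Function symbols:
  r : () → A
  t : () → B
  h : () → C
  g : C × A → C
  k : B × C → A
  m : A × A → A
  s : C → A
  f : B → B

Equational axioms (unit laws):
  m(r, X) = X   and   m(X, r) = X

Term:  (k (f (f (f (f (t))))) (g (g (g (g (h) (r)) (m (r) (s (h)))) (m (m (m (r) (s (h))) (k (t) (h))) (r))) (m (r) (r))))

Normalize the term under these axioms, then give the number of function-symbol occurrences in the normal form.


size = 21

1. (k (f (f (f (f (t))))) (g (g (g (g (h) (r)) (m (r) (s (h)))) (m (m (m (r) (s (h))) (k (t) (h))) (r))) (m (r) (r))))  →  (k (f (f (f (f (t))))) (g (g (g (g (h) (r)) (s (h))) (m (m (m (r) (s (h))) (k (t) (h))) (r))) (m (r) (r))))
2. (k (f (f (f (f (t))))) (g (g (g (g (h) (r)) (s (h))) (m (m (m (r) (s (h))) (k (t) (h))) (r))) (m (r) (r))))  →  (k (f (f (f (f (t))))) (g (g (g (g (h) (r)) (s (h))) (m (m (r) (s (h))) (k (t) (h)))) (m (r) (r))))
3. (k (f (f (f (f (t))))) (g (g (g (g (h) (r)) (s (h))) (m (m (r) (s (h))) (k (t) (h)))) (m (r) (r))))  →  (k (f (f (f (f (t))))) (g (g (g (g (h) (r)) (s (h))) (m (s (h)) (k (t) (h)))) (m (r) (r))))
4. (k (f (f (f (f (t))))) (g (g (g (g (h) (r)) (s (h))) (m (s (h)) (k (t) (h)))) (m (r) (r))))  →  (k (f (f (f (f (t))))) (g (g (g (g (h) (r)) (s (h))) (m (s (h)) (k (t) (h)))) (r)))
normal form: (k (f (f (f (f (t))))) (g (g (g (g (h) (r)) (s (h))) (m (s (h)) (k (t) (h)))) (r)))


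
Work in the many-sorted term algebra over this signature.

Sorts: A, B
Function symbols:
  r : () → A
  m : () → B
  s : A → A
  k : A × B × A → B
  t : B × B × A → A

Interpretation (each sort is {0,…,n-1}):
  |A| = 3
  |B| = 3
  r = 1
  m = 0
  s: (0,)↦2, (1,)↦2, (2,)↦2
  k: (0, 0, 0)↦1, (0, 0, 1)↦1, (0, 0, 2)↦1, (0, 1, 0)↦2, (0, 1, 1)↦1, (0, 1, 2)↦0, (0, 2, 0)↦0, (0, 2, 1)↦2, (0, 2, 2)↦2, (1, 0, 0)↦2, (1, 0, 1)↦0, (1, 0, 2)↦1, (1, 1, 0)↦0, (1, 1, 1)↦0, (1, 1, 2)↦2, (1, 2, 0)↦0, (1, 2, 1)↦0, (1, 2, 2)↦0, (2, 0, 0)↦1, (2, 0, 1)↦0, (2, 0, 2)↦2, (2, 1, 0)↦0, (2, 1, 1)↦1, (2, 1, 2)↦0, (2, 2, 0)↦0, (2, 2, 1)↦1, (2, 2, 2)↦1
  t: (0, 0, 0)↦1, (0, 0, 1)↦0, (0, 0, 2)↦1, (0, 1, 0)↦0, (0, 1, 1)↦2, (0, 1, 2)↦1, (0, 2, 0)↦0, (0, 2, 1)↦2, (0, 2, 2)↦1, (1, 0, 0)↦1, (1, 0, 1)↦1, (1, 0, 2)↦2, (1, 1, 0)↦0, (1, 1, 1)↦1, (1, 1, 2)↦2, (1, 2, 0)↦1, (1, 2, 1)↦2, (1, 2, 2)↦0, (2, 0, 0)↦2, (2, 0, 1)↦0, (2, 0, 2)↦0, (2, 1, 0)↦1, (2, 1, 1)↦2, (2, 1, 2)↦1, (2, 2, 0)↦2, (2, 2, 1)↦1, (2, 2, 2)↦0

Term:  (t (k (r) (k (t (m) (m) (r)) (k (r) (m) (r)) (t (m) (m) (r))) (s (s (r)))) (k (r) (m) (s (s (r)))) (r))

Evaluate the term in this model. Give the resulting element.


value = 2

  r = 1
  m = 0
  m = 0
  r = 1
  (t (m) (m) (r)) = t(0, 0, 1) = 0
  r = 1
  m = 0
  r = 1
  (k (r) (m) (r)) = k(1, 0, 1) = 0
  m = 0
  m = 0
  r = 1
  (t (m) (m) (r)) = t(0, 0, 1) = 0
  (k (t (m) (m) (r)) (k (r) (m) (r)) (t (m) (m) (r))) = k(0, 0, 0) = 1
  r = 1
  (s (r)) = s(1,) = 2
  (s (s (r))) = s(2,) = 2
  (k (r) (k (t (m) (m) (r)) (k (r) (m) (r)) (t (m) (m) (r))) (s (s (r)))) = k(1, 1, 2) = 2
  r = 1
  m = 0
  r = 1
  (s (r)) = s(1,) = 2
  (s (s (r))) = s(2,) = 2
  (k (r) (m) (s (s (r)))) = k(1, 0, 2) = 1
  r = 1
  (t (k (r) (k (t (m) (m) (r)) (k (r) (m) (r)) (t (m) (m) (r))) (s (s (r)))) (k (r) (m) (s (s (r)))) (r)) = t(2, 1, 1) = 2


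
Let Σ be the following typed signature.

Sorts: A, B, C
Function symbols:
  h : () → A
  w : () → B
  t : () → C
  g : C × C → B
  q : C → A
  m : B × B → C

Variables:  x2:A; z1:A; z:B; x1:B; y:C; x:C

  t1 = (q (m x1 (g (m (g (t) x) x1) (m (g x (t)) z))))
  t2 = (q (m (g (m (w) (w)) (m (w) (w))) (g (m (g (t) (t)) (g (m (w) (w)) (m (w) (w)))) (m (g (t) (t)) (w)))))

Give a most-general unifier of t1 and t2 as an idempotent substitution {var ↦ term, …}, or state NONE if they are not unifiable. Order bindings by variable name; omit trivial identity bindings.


{x ↦ (t), x1 ↦ (g (m (w) (w)) (m (w) (w))), z ↦ (w)}


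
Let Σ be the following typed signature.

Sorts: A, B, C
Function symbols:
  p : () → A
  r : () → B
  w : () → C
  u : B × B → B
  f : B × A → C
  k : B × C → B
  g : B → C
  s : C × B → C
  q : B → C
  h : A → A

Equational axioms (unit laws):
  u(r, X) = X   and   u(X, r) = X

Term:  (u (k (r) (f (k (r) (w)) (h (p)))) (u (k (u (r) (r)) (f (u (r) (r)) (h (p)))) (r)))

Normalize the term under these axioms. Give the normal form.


normal form = (u (k (r) (f (k (r) (w)) (h (p)))) (k (r) (f (r) (h (p)))))

1. (u (k (r) (f (k (r) (w)) (h (p)))) (u (k (u (r) (r)) (f (u (r) (r)) (h (p)))) (r)))  →  (u (k (r) (f (k (r) (w)) (h (p)))) (k (u (r) (r)) (f (u (r) (r)) (h (p)))))
2. (u (k (r) (f (k (r) (w)) (h (p)))) (k (u (r) (r)) (f (u (r) (r)) (h (p)))))  →  (u (k (r) (f (k (r) (w)) (h (p)))) (k (r) (f (u (r) (r)) (h (p)))))
3. (u (k (r) (f (k (r) (w)) (h (p)))) (k (r) (f (u (r) (r)) (h (p)))))  →  (u (k (r) (f (k (r) (w)) (h (p)))) (k (r) (f (r) (h (p)))))


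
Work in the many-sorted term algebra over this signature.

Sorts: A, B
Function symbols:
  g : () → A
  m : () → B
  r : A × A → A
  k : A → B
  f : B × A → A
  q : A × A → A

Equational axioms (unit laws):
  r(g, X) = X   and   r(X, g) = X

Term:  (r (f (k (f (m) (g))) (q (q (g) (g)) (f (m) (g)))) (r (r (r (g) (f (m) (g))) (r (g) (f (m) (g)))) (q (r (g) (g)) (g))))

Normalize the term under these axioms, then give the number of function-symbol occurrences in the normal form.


size = 24

1. (r (f (k (f (m) (g))) (q (q (g) (g)) (f (m) (g)))) (r (r (r (g) (f (m) (g))) (r (g) (f (m) (g)))) (q (r (g) (g)) (g))))  →  (r (f (k (f (m) (g))) (q (q (g) (g)) (f (m) (g)))) (r (r (f (m) (g)) (r (g) (f (m) (g)))) (q (r (g) (g)) (g))))
2. (r (f (k (f (m) (g))) (q (q (g) (g)) (f (m) (g)))) (r (r (f (m) (g)) (r (g) (f (m) (g)))) (q (r (g) (g)) (g))))  →  (r (f (k (f (m) (g))) (q (q (g) (g)) (f (m) (g)))) (r (r (f (m) (g)) (f (m) (g))) (q (r (g) (g)) (g))))
3. (r (f (k (f (m) (g))) (q (q (g) (g)) (f (m) (g)))) (r (r (f (m) (g)) (f (m) (g))) (q (r (g) (g)) (g))))  →  (r (f (k (f (m) (g))) (q (q (g) (g)) (f (m) (g)))) (r (r (f (m) (g)) (f (m) (g))) (q (g) (g))))
normal form: (r (f (k (f (m) (g))) (q (q (g) (g)) (f (m) (g)))) (r (r (f (m) (g)) (f (m) (g))) (q (g) (g))))


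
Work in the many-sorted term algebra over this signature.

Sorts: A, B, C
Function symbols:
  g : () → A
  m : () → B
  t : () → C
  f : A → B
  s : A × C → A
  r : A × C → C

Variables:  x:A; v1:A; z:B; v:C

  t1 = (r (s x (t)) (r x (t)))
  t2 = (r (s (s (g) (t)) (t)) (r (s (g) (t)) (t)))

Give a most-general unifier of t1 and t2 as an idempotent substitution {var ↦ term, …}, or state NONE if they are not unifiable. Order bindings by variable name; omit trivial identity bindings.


{x ↦ (s (g) (t))}


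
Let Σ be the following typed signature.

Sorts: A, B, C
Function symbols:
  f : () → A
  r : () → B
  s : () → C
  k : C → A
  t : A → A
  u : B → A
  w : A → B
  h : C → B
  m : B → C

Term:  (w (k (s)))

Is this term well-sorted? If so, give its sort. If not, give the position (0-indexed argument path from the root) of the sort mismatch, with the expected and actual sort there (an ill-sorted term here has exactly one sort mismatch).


    (s) : C
  (k (s)) : A
(w (k (s))) : B

well-sorted; sort = B


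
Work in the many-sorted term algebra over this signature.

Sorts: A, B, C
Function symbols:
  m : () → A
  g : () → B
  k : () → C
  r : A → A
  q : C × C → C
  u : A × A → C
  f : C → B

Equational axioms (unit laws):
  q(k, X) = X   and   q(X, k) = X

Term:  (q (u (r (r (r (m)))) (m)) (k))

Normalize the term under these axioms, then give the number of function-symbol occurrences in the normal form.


size = 6

1. (q (u (r (r (r (m)))) (m)) (k))  →  (u (r (r (r (m)))) (m))
normal form: (u (r (r (r (m)))) (m))


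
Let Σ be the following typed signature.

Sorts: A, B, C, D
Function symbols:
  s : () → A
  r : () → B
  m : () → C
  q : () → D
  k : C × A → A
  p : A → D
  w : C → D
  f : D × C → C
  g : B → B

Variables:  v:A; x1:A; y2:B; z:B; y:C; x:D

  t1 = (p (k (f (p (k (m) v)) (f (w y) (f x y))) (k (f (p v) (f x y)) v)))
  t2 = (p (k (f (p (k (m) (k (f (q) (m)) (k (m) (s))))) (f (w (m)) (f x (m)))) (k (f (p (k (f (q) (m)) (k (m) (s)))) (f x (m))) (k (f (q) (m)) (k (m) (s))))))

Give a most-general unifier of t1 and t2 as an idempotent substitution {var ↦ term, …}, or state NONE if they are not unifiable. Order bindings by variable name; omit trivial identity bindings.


{v ↦ (k (f (q) (m)) (k (m) (s))), y ↦ (m)}


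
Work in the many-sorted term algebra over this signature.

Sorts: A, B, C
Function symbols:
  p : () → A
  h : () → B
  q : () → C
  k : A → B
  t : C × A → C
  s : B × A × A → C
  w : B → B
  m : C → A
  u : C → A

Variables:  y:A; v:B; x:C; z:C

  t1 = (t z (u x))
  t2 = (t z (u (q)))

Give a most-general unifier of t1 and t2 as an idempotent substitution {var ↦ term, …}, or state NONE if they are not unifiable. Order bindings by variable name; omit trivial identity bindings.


{x ↦ (q)}


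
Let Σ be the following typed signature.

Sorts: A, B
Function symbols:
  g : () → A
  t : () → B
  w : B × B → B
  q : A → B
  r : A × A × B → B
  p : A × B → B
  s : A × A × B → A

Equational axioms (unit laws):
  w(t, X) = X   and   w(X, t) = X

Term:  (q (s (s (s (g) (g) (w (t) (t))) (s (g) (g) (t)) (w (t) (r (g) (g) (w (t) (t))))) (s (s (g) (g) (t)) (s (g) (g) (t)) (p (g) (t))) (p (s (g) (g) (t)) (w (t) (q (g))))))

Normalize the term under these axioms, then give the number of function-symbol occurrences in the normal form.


size = 34

1. (q (s (s (s (g) (g) (w (t) (t))) (s (g) (g) (t)) (w (t) (r (g) (g) (w (t) (t))))) (s (s (g) (g) (t)) (s (g) (g) (t)) (p (g) (t))) (p (s (g) (g) (t)) (w (t) (q (g))))))  →  (q (s (s (s (g) (g) (t)) (s (g) (g) (t)) (w (t) (r (g) (g) (w (t) (t))))) (s (s (g) (g) (t)) (s (g) (g) (t)) (p (g) (t))) (p (s (g) (g) (t)) (w (t) (q (g))))))
2. (q (s (s (s (g) (g) (t)) (s (g) (g) (t)) (w (t) (r (g) (g) (w (t) (t))))) (s (s (g) (g) (t)) (s (g) (g) (t)) (p (g) (t))) (p (s (g) (g) (t)) (w (t) (q (g))))))  →  (q (s (s (s (g) (g) (t)) (s (g) (g) (t)) (r (g) (g) (w (t) (t)))) (s (s (g) (g) (t)) (s (g) (g) (t)) (p (g) (t))) (p (s (g) (g) (t)) (w (t) (q (g))))))
3. (q (s (s (s (g) (g) (t)) (s (g) (g) (t)) (r (g) (g) (w (t) (t)))) (s (s (g) (g) (t)) (s (g) (g) (t)) (p (g) (t))) (p (s (g) (g) (t)) (w (t) (q (g))))))  →  (q (s (s (s (g) (g) (t)) (s (g) (g) (t)) (r (g) (g) (t))) (s (s (g) (g) (t)) (s (g) (g) (t)) (p (g) (t))) (p (s (g) (g) (t)) (w (t) (q (g))))))
4. (q (s (s (s (g) (g) (t)) (s (g) (g) (t)) (r (g) (g) (t))) (s (s (g) (g) (t)) (s (g) (g) (t)) (p (g) (t))) (p (s (g) (g) (t)) (w (t) (q (g))))))  →  (q (s (s (s (g) (g) (t)) (s (g) (g) (t)) (r (g) (g) (t))) (s (s (g) (g) (t)) (s (g) (g) (t)) (p (g) (t))) (p (s (g) (g) (t)) (q (g)))))
normal form: (q (s (s (s (g) (g) (t)) (s (g) (g) (t)) (r (g) (g) (t))) (s (s (g) (g) (t)) (s (g) (g) (t)) (p (g) (t))) (p (s (g) (g) (t)) (q (g)))))


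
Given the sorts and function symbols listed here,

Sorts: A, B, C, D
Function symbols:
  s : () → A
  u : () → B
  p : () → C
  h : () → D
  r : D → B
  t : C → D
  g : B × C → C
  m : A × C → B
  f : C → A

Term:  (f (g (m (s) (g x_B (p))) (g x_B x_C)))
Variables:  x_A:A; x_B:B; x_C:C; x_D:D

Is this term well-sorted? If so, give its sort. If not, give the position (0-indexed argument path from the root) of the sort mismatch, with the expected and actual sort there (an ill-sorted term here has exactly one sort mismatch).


well-sorted; sort = A

      (s) : A
        x_B : B
        (p) : C
      (g x_B (p)) : C
    (m (s) (g x_B (p))) : B
      x_B : B
      x_C : C
    (g x_B x_C) : C
  (g (m (s) (g x_B (p))) (g x_B x_C)) : C
(f (g (m (s) (g x_B (p))) (g x_B x_C))) : A


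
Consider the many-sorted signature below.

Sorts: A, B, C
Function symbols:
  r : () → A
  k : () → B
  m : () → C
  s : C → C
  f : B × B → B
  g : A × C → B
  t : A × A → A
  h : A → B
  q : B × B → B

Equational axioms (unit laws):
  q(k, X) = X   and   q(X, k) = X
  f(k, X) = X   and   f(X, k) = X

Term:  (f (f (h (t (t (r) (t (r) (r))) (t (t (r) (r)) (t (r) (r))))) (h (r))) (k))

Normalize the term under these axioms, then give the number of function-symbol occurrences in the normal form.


size = 17

1. (f (f (h (t (t (r) (t (r) (r))) (t (t (r) (r)) (t (r) (r))))) (h (r))) (k))  →  (f (h (t (t (r) (t (r) (r))) (t (t (r) (r)) (t (r) (r))))) (h (r)))
normal form: (f (h (t (t (r) (t (r) (r))) (t (t (r) (r)) (t (r) (r))))) (h (r)))


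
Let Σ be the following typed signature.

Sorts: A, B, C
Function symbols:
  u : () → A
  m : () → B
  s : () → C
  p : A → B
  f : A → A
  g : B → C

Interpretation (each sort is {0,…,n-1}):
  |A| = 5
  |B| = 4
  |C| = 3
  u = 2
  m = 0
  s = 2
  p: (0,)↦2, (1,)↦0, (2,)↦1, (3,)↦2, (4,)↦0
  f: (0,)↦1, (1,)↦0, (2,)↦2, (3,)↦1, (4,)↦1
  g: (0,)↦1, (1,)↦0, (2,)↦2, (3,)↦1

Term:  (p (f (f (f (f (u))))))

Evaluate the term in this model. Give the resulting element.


  u = 2
  (f (u)) = f(2,) = 2
  (f (f (u))) = f(2,) = 2
  (f (f (f (u)))) = f(2,) = 2
  (f (f (f (f (u))))) = f(2,) = 2
  (p (f (f (f (f (u)))))) = p(2,) = 1

value = 1


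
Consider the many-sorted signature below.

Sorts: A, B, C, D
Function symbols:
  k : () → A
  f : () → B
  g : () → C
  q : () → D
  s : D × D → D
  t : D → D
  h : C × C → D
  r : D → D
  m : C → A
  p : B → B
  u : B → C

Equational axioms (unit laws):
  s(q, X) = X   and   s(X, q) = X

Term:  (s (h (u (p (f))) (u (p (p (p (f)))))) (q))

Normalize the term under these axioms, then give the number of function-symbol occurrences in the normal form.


size = 9

1. (s (h (u (p (f))) (u (p (p (p (f)))))) (q))  →  (h (u (p (f))) (u (p (p (p (f))))))
normal form: (h (u (p (f))) (u (p (p (p (f))))))


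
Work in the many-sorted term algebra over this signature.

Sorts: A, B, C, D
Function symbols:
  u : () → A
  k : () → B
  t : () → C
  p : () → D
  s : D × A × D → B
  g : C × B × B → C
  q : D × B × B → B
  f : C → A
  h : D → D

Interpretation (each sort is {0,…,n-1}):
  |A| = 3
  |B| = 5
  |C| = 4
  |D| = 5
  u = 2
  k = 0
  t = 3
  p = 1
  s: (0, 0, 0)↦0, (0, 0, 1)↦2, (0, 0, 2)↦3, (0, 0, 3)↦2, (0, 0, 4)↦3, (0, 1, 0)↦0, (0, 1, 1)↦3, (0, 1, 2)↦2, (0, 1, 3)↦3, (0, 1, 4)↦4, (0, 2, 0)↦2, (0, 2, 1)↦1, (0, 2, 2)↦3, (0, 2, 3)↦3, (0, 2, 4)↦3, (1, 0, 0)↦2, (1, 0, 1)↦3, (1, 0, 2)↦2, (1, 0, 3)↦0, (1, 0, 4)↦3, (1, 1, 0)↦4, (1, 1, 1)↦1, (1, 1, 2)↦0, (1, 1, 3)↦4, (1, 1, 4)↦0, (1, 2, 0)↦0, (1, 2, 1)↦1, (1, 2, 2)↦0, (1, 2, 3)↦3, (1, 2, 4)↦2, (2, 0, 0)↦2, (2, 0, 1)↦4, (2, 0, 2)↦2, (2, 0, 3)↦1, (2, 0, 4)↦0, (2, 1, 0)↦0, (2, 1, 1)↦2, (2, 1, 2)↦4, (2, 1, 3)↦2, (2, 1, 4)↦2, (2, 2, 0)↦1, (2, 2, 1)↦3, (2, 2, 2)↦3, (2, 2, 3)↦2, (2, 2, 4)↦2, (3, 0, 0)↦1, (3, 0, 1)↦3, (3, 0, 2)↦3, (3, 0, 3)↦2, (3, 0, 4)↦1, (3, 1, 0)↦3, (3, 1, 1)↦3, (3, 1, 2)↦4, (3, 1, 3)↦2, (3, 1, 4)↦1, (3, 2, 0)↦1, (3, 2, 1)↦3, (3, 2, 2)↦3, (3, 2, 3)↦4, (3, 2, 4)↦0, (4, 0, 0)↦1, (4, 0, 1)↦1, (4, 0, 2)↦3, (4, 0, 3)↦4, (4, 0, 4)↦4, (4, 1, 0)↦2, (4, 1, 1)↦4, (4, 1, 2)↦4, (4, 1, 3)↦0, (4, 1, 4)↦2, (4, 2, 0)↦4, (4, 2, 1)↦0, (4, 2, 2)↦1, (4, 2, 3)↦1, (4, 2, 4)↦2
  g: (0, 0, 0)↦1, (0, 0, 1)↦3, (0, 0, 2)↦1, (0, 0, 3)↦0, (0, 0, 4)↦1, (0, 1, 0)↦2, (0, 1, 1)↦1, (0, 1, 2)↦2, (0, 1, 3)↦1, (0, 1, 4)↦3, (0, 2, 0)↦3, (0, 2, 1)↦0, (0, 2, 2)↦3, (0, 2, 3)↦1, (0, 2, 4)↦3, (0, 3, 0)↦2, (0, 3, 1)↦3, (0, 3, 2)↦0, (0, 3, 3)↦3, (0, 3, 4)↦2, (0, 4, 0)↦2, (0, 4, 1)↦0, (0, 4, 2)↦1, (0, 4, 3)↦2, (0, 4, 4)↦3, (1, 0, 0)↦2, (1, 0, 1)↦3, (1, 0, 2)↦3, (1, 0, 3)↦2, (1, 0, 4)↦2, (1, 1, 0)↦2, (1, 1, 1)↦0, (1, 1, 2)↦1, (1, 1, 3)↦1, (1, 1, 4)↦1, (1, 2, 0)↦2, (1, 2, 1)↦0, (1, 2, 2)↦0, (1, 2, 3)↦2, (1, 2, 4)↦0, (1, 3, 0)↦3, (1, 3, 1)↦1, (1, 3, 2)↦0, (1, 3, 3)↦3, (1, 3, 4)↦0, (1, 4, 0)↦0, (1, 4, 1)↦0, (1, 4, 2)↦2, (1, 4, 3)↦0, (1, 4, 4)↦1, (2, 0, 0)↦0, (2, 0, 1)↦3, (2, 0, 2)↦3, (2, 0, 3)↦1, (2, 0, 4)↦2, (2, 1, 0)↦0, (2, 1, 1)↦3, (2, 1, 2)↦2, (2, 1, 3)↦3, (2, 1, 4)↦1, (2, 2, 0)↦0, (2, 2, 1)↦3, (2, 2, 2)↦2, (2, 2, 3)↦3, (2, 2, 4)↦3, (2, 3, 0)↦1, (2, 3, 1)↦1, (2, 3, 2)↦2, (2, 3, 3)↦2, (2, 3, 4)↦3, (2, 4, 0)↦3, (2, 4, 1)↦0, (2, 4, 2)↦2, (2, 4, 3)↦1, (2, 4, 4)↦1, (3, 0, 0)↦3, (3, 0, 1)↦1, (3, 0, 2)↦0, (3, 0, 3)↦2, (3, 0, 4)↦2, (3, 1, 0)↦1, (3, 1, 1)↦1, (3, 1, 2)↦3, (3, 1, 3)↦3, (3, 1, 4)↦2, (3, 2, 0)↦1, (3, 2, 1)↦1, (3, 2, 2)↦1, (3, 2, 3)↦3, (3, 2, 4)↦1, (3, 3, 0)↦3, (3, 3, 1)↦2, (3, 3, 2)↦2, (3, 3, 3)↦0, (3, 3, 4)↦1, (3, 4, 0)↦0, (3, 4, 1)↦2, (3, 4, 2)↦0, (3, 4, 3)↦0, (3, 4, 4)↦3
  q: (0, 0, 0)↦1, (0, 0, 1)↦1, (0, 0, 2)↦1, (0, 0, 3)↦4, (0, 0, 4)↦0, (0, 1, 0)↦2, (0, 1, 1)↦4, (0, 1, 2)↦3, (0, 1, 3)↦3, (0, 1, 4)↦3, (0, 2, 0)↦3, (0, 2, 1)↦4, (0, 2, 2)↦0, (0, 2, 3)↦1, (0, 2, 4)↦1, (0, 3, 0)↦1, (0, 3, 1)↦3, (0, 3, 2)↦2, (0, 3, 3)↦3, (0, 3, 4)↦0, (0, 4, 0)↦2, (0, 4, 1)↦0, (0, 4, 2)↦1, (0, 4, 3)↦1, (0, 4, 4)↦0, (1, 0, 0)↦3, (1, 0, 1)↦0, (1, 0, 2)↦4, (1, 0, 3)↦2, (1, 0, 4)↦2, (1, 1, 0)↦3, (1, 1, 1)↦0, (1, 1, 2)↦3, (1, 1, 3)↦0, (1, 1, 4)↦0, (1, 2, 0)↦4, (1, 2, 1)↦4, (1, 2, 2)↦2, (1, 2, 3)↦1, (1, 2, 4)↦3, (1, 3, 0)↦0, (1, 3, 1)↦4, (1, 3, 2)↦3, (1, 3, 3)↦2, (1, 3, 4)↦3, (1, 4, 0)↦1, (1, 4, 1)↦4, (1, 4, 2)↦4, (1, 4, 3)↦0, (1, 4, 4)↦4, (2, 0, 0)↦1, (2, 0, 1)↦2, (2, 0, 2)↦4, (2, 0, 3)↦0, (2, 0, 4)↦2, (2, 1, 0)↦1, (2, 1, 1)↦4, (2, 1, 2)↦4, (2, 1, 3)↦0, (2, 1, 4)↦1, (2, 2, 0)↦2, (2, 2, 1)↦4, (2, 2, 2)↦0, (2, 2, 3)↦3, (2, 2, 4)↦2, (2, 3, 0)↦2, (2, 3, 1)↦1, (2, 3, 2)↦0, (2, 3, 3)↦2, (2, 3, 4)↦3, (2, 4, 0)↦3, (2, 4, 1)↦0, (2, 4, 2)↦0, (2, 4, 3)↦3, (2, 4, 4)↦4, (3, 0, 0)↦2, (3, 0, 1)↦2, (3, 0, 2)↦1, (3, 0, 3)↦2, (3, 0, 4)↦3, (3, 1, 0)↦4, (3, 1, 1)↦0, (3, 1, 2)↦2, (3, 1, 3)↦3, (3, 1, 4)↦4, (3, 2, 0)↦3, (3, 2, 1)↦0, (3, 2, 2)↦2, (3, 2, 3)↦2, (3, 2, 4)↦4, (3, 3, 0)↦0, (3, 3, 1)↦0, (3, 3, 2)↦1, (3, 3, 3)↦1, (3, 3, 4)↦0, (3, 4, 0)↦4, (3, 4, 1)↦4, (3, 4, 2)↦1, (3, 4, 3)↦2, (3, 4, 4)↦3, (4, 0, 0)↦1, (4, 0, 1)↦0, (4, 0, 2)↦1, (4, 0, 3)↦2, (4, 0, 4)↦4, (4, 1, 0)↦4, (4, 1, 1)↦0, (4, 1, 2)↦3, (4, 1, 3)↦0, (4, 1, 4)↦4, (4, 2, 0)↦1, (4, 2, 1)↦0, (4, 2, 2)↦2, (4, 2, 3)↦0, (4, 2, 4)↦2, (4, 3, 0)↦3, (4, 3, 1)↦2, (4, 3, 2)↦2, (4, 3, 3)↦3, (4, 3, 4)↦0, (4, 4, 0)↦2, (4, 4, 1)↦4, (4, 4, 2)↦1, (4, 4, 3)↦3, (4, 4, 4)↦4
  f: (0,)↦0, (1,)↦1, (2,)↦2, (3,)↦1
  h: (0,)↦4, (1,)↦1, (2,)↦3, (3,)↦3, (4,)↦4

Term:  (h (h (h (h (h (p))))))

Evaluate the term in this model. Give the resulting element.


value = 1

  p = 1
  (h (p)) = h(1,) = 1
  (h (h (p))) = h(1,) = 1
  (h (h (h (p)))) = h(1,) = 1
  (h (h (h (h (p))))) = h(1,) = 1
  (h (h (h (h (h (p)))))) = h(1,) = 1
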